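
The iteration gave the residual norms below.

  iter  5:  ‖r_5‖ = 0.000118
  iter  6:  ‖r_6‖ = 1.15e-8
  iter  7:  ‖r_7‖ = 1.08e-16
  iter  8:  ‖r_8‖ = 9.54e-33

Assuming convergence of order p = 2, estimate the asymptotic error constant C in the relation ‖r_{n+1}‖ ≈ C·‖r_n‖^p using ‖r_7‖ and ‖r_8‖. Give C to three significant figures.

0.818

C ≈ ‖r_8‖ / ‖r_7‖^2
  = 9.54e-33 / (1.08e-16)^2
  = 9.54e-33 / 1.1664e-32 ≈ 0.8179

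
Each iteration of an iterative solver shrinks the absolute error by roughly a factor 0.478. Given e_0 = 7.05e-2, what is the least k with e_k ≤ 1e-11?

After k steps, e_k ≈ 7.05e-2·0.478^k.
Need 0.478^k ≤ 1e-11/7.05e-2 = 1.41844e-10.
k ≥ ln(1.41844e-10)/ln(0.478) = -22.6763/-0.73814 = 30.721.
Smallest integer k = 31.

31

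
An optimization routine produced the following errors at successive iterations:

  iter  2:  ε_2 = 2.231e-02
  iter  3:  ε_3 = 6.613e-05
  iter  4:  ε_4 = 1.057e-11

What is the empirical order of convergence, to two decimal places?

p ≈ ln(ε_4/ε_3) / ln(ε_3/ε_2)
  = ln(1.057e-11/6.613e-05) / ln(6.613e-05/2.231e-02)
  = ln(1.59837e-07) / ln(0.00296414)
  = -15.64911 / -5.82117 ≈ 2.68831

2.69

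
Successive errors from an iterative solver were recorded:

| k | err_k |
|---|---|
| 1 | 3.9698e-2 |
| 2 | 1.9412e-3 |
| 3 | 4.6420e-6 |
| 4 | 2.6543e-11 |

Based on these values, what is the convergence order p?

Consecutive ratios: err_4/err_3 = 2.6543e-11/4.6420e-6 = 5.71801e-06, err_3/err_2 = 4.6420e-6/1.9412e-3 = 0.0023913.
p ≈ ln(5.71801e-06)/ln(0.0023913) = -12.0719/-6.0359 ≈ 2.00.
So the convergence is quadratic (order 2).

2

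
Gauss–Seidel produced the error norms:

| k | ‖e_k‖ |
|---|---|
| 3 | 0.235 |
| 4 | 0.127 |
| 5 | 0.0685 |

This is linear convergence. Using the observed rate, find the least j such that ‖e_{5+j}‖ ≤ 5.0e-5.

Rate ρ ≈ ‖e_5‖/‖e_4‖ = 0.0685/0.127 = 0.5394.
After j more steps, ‖e_{5+j}‖ ≈ 0.0685·ρ^j; need ρ^j ≤ 5.0e-5/0.0685 = 0.000729927.
j ≥ ln(0.000729927)/ln(0.5394) = -7.2226/-0.61730 = 11.700.
So 12 more iterations are needed.

12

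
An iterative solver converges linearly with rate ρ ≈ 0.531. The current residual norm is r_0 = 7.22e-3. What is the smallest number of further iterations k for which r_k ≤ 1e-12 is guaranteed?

36

After k steps, r_k ≈ 7.22e-3·0.531^k.
Need 0.531^k ≤ 1e-12/7.22e-3 = 1.38504e-10.
k ≥ ln(1.38504e-10)/ln(0.531) = -22.7001/-0.63299 = 35.862.
Smallest integer k = 36.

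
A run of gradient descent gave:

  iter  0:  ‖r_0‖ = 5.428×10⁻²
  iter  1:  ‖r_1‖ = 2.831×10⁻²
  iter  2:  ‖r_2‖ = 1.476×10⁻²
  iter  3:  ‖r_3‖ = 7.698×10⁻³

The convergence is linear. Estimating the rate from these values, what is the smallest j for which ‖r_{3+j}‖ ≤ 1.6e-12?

35

Rate ρ ≈ ‖r_3‖/‖r_2‖ = 7.698×10⁻³/1.476×10⁻² = 0.5215.
After j more steps, ‖r_{3+j}‖ ≈ 7.698×10⁻³·ρ^j; need ρ^j ≤ 1.6e-12/7.698×10⁻³ = 2.07846e-10.
j ≥ ln(2.07846e-10)/ln(0.5215) = -22.2942/-0.65105 = 34.243.
So 35 more iterations are needed.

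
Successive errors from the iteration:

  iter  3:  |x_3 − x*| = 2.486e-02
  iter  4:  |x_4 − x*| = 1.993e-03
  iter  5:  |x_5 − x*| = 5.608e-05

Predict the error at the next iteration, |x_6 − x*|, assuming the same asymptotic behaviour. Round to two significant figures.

First estimate the order: p ≈ ln(|x_5 − x*|/|x_4 − x*|) / ln(|x_4 − x*|/|x_3 − x*|) = ln(5.608e-05/1.993e-03)/ln(1.993e-03/2.486e-02) = ln(0.0281385)/ln(0.0801689) ≈ 1.4149.
Then |x_6 − x*| ≈ |x_5 − x*|·(|x_5 − x*|/|x_4 − x*|)^p = 5.608e-05·(0.0281385)^1.4149 = 5.608e-05·0.00639611 ≈ 3.587e-07.

3.6e-7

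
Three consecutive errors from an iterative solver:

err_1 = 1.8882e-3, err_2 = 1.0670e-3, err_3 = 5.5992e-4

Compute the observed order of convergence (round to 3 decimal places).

p ≈ ln(err_3/err_2) / ln(err_2/err_1)
  = ln(5.5992e-4/1.0670e-3) / ln(1.0670e-3/1.8882e-3)
  = ln(0.524761) / ln(0.565088)
  = -0.644812 / -0.570774 ≈ 1.129715

1.130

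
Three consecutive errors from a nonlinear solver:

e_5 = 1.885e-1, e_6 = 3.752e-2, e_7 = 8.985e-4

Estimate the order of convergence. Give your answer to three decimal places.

2.312

p ≈ ln(e_7/e_6) / ln(e_6/e_5)
  = ln(8.985e-4/3.752e-2) / ln(3.752e-2/1.885e-1)
  = ln(0.0239472) / ln(0.199045)
  = -3.731904 / -1.614224 ≈ 2.311887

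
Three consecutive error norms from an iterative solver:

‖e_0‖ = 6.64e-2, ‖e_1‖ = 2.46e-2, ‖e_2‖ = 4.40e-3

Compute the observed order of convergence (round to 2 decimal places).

1.73

p ≈ ln(‖e_2‖/‖e_1‖) / ln(‖e_1‖/‖e_0‖)
  = ln(4.40e-3/2.46e-2) / ln(2.46e-2/6.64e-2)
  = ln(0.178862) / ln(0.370482)
  = -1.72114 / -0.99295 ≈ 1.73336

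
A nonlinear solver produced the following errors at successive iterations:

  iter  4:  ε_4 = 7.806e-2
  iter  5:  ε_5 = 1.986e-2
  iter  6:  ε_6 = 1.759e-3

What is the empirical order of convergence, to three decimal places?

1.771

p ≈ ln(ε_6/ε_5) / ln(ε_5/ε_4)
  = ln(1.759e-3/1.986e-2) / ln(1.986e-2/7.806e-2)
  = ln(0.08857) / ln(0.25442)
  = -2.423962 / -1.368769 ≈ 1.770907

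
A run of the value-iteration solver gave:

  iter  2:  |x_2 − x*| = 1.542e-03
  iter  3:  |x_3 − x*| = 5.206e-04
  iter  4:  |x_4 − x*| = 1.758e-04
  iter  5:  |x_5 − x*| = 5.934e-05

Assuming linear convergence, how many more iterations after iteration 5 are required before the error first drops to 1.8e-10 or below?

12

Rate ρ ≈ |x_5 − x*|/|x_4 − x*| = 5.934e-05/1.758e-04 = 0.3375.
After j more steps, |x_{5+j} − x*| ≈ 5.934e-05·ρ^j; need ρ^j ≤ 1.8e-10/5.934e-05 = 3.03337e-06.
j ≥ ln(3.03337e-06)/ln(0.3375) = -12.7058/-1.08619 = 11.698.
So 12 more iterations are needed.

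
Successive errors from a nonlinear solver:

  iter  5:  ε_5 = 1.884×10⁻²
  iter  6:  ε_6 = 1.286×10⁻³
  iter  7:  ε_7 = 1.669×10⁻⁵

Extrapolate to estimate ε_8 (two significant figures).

1.5e-8

First estimate the order: p ≈ ln(ε_7/ε_6) / ln(ε_6/ε_5) = ln(1.669×10⁻⁵/1.286×10⁻³)/ln(1.286×10⁻³/1.884×10⁻²) = ln(0.0129782)/ln(0.068259) ≈ 1.6184.
Then ε_8 ≈ ε_7·(ε_7/ε_6)^p = 1.669×10⁻⁵·(0.0129782)^1.6184 = 1.669×10⁻⁵·0.000883947 ≈ 1.475e-08.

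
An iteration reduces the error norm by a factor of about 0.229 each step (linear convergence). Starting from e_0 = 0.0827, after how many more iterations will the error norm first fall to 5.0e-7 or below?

After k steps, e_k ≈ 0.0827·0.229^k.
Need 0.229^k ≤ 5.0e-7/0.0827 = 6.04595e-06.
k ≥ ln(6.04595e-06)/ln(0.229) = -12.0161/-1.47403 = 8.152.
Smallest integer k = 9.

9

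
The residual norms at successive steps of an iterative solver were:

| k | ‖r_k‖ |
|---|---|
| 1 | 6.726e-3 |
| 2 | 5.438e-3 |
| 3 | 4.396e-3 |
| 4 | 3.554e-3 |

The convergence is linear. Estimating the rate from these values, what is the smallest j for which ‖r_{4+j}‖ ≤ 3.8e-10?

76

Rate ρ ≈ ‖r_4‖/‖r_3‖ = 3.554e-3/4.396e-3 = 0.8085.
After j more steps, ‖r_{4+j}‖ ≈ 3.554e-3·ρ^j; need ρ^j ≤ 3.8e-10/3.554e-3 = 1.06922e-07.
j ≥ ln(1.06922e-07)/ln(0.8085) = -16.0512/-0.21257 = 75.510.
So 76 more iterations are needed.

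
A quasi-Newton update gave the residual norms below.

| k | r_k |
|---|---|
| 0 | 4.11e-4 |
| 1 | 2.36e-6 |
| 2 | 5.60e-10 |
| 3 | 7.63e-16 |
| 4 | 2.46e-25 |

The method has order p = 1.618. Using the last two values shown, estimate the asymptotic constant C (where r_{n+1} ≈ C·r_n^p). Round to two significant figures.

0.71

C ≈ r_4 / r_3^1.618
  = 2.46e-25 / (7.63e-16)^1.618
  = 2.46e-25 / 3.46677e-25 ≈ 0.70959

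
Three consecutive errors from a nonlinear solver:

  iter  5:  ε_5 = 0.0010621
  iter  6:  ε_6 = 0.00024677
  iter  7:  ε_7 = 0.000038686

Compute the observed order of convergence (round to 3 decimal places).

1.270

p ≈ ln(ε_7/ε_6) / ln(ε_6/ε_5)
  = ln(0.000038686/0.00024677) / ln(0.00024677/0.0010621)
  = ln(0.156769) / ln(0.232342)
  = -1.852982 / -1.459545 ≈ 1.269561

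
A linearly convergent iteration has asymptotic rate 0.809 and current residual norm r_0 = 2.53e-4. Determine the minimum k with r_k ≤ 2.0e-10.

67

After k steps, r_k ≈ 2.53e-4·0.809^k.
Need 0.809^k ≤ 2.0e-10/2.53e-4 = 7.90514e-07.
k ≥ ln(7.90514e-07)/ln(0.809) = -14.0506/-0.21196 = 66.289.
Smallest integer k = 67.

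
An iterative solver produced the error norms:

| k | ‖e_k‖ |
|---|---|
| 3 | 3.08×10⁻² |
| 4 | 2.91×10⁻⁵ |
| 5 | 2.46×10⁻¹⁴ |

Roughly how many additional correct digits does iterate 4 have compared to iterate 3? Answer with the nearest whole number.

3

Digits gained ≈ log₁₀(‖e_3‖/‖e_4‖) = log₁₀(3.08×10⁻²/2.91×10⁻⁵) = log₁₀(1058.42) ≈ 3.025.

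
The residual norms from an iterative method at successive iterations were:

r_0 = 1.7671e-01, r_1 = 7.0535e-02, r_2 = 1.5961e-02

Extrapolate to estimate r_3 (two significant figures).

1.4e-3

First estimate the order: p ≈ ln(r_2/r_1) / ln(r_1/r_0) = ln(1.5961e-02/7.0535e-02)/ln(7.0535e-02/1.7671e-01) = ln(0.226285)/ln(0.399157) ≈ 1.6180.
Then r_3 ≈ r_2·(r_2/r_1)^p = 1.5961e-02·(0.226285)^1.6180 = 1.5961e-02·0.0903302 ≈ 0.001442.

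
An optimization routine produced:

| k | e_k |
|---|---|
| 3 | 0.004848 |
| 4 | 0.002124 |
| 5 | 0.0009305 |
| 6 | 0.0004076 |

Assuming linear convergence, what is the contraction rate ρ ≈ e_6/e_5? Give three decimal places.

ρ ≈ e_6/e_5 = 0.0004076/0.0009305 = 0.43804

0.438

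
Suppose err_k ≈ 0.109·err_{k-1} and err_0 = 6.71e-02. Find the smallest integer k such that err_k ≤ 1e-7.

7

After k steps, err_k ≈ 6.71e-02·0.109^k.
Need 0.109^k ≤ 1e-7/6.71e-02 = 1.49031e-06.
k ≥ ln(1.49031e-06)/ln(0.109) = -13.4165/-2.21641 = 6.053.
Smallest integer k = 7.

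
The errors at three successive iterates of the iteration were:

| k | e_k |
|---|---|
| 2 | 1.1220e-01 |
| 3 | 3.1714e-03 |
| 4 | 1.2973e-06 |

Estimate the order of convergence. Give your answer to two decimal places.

p ≈ ln(e_4/e_3) / ln(e_3/e_2)
  = ln(1.2973e-06/3.1714e-03) / ln(3.1714e-03/1.1220e-01)
  = ln(0.000409062) / ln(0.0282656)
  = -7.80164 / -3.56611 ≈ 2.18772

2.19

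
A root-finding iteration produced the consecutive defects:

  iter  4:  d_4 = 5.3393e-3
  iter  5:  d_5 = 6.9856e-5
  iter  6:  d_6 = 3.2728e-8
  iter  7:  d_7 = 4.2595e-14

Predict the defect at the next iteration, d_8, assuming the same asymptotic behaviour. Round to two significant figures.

First estimate the order: p ≈ ln(d_7/d_6) / ln(d_6/d_5) = ln(4.2595e-14/3.2728e-8)/ln(3.2728e-8/6.9856e-5) = ln(1.30148e-06)/ln(0.000468507) ≈ 1.7678.
Then d_8 ≈ d_7·(d_7/d_6)^p = 4.2595e-14·(1.30148e-06)^1.7678 = 4.2595e-14·3.94006e-11 ≈ 1.678e-24.

1.7e-24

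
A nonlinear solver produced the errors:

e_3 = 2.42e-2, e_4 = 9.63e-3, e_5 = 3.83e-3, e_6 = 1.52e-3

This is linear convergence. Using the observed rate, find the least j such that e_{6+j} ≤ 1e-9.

16

Rate ρ ≈ e_6/e_5 = 1.52e-3/3.83e-3 = 0.3969.
After j more steps, e_{6+j} ≈ 1.52e-3·ρ^j; need ρ^j ≤ 1e-9/1.52e-3 = 6.57895e-07.
j ≥ ln(6.57895e-07)/ln(0.3969) = -14.2342/-0.92407 = 15.404.
So 16 more iterations are needed.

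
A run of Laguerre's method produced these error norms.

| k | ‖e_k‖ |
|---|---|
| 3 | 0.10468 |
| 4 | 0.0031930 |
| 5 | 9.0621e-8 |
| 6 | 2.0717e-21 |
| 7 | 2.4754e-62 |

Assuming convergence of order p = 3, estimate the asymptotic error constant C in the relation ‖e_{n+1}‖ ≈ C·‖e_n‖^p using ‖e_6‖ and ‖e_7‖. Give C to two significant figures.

2.8

C ≈ ‖e_7‖ / ‖e_6‖^3
  = 2.4754e-62 / (2.0717e-21)^3
  = 2.4754e-62 / 8.89161e-63 ≈ 2.784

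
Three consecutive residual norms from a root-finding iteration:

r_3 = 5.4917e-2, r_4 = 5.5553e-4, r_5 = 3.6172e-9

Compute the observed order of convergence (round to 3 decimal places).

p ≈ ln(r_5/r_4) / ln(r_4/r_3)
  = ln(3.6172e-9/5.5553e-4) / ln(5.5553e-4/5.4917e-2)
  = ln(6.51126e-06) / ln(0.0101158)
  = -11.941978 / -4.593657 ≈ 2.599667

2.600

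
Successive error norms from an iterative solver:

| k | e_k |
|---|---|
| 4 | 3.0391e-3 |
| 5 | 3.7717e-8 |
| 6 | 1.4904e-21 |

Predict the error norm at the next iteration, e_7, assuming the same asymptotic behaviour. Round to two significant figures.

3.6e-58

First estimate the order: p ≈ ln(e_6/e_5) / ln(e_5/e_4) = ln(1.4904e-21/3.7717e-8)/ln(3.7717e-8/3.0391e-3) = ln(3.95153e-14)/ln(1.24106e-05) ≈ 2.7319.
Then e_7 ≈ e_6·(e_6/e_5)^p = 1.4904e-21·(3.95153e-14)^2.7319 = 1.4904e-21·2.41937e-37 ≈ 3.606e-58.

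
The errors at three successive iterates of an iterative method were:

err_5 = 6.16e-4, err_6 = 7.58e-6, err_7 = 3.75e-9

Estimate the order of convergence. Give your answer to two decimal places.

1.73

p ≈ ln(err_7/err_6) / ln(err_6/err_5)
  = ln(3.75e-9/7.58e-6) / ln(7.58e-6/6.16e-4)
  = ln(0.000494723) / ln(0.0123052)
  = -7.61151 / -4.39773 ≈ 1.73078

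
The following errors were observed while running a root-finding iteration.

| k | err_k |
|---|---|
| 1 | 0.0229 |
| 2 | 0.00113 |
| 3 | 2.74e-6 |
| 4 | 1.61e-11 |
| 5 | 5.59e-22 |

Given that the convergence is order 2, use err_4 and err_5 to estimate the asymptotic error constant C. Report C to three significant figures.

C ≈ err_5 / err_4^2
  = 5.59e-22 / (1.61e-11)^2
  = 5.59e-22 / 2.5921e-22 ≈ 2.1566

2.16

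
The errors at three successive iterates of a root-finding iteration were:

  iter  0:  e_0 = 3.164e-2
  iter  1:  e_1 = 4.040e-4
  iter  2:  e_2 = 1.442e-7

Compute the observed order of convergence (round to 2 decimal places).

1.82

p ≈ ln(e_2/e_1) / ln(e_1/e_0)
  = ln(1.442e-7/4.040e-4) / ln(4.040e-4/3.164e-2)
  = ln(0.000356931) / ln(0.0127686)
  = -7.93797 / -4.36077 ≈ 1.82031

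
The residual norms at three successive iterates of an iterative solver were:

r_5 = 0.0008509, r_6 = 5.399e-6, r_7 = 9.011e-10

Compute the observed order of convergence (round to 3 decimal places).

1.719

p ≈ ln(r_7/r_6) / ln(r_6/r_5)
  = ln(9.011e-10/5.399e-6) / ln(5.399e-6/0.0008509)
  = ln(0.000166901) / ln(0.00634505)
  = -8.698110 / -5.060080 ≈ 1.718967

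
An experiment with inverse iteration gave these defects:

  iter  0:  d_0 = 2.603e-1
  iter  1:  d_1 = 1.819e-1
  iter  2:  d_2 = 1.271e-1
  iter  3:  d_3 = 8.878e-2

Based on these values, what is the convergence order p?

Consecutive ratios: d_3/d_2 = 8.878e-2/1.271e-1 = 0.698505, d_2/d_1 = 1.271e-1/1.819e-1 = 0.698736.
p ≈ ln(0.698505)/ln(0.698736) = -0.3588/-0.3585 ≈ 1.00.
So the convergence is linear (order 1).

1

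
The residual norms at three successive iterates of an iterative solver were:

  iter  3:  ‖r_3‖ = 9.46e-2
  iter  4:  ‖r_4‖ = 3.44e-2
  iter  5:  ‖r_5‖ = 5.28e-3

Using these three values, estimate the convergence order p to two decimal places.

p ≈ ln(‖r_5‖/‖r_4‖) / ln(‖r_4‖/‖r_3‖)
  = ln(5.28e-3/3.44e-2) / ln(3.44e-2/9.46e-2)
  = ln(0.153488) / ln(0.363636)
  = -1.87413 / -1.01160 ≈ 1.85264

1.85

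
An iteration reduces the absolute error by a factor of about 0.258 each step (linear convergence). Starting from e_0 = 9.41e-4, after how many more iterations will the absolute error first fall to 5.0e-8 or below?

8

After k steps, e_k ≈ 9.41e-4·0.258^k.
Need 0.258^k ≤ 5.0e-8/9.41e-4 = 5.3135e-05.
k ≥ ln(5.3135e-05)/ln(0.258) = -9.8427/-1.35480 = 7.265.
Smallest integer k = 8.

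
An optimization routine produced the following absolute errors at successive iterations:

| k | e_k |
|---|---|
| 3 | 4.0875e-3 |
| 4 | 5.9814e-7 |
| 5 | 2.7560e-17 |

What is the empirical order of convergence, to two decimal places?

2.70

p ≈ ln(e_5/e_4) / ln(e_4/e_3)
  = ln(2.7560e-17/5.9814e-7) / ln(5.9814e-7/4.0875e-3)
  = ln(4.60762e-11) / ln(0.000146334)
  = -23.80072 / -8.82962 ≈ 2.69555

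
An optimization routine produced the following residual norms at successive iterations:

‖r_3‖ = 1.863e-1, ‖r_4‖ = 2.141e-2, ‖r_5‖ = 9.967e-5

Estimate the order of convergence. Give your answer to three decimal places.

p ≈ ln(‖r_5‖/‖r_4‖) / ln(‖r_4‖/‖r_3‖)
  = ln(9.967e-5/2.141e-2) / ln(2.141e-2/1.863e-1)
  = ln(0.0046553) / ln(0.114922)
  = -5.369749 / -2.163502 ≈ 2.481971

2.482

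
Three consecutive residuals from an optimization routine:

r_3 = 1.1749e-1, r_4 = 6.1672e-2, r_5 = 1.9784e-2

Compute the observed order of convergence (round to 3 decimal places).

1.764

p ≈ ln(r_5/r_4) / ln(r_4/r_3)
  = ln(1.9784e-2/6.1672e-2) / ln(6.1672e-2/1.1749e-1)
  = ln(0.320794) / ln(0.524913)
  = -1.136956 / -0.644523 ≈ 1.764027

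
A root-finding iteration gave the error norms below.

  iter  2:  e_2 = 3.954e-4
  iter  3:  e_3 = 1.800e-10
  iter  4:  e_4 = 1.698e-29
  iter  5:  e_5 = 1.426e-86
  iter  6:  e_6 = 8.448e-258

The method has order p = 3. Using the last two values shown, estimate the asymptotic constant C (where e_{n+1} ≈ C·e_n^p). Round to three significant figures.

C ≈ e_6 / e_5^3
  = 8.448e-258 / (1.426e-86)^3
  = 8.448e-258 / 2.89974e-258 ≈ 2.9134

2.91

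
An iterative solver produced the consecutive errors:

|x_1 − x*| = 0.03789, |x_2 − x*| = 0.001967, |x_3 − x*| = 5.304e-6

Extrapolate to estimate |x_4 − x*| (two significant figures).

3.9e-11

First estimate the order: p ≈ ln(|x_3 − x*|/|x_2 − x*|) / ln(|x_2 − x*|/|x_1 − x*|) = ln(5.304e-6/0.001967)/ln(0.001967/0.03789) = ln(0.00269649)/ln(0.0519134) ≈ 1.9998.
Then |x_4 − x*| ≈ |x_3 − x*|·(|x_3 − x*|/|x_2 − x*|)^p = 5.304e-6·(0.00269649)^1.9998 = 5.304e-6·7.27967e-06 ≈ 3.861e-11.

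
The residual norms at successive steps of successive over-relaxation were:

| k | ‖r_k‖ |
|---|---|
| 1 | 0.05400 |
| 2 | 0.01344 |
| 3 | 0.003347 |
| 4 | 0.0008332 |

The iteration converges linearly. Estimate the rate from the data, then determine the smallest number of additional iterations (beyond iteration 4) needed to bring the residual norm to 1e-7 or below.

7

Rate ρ ≈ ‖r_4‖/‖r_3‖ = 0.0008332/0.003347 = 0.2489.
After j more steps, ‖r_{4+j}‖ ≈ 0.0008332·ρ^j; need ρ^j ≤ 1e-7/0.0008332 = 0.000120019.
j ≥ ln(0.000120019)/ln(0.2489) = -9.0279/-1.39070 = 6.492.
So 7 more iterations are needed.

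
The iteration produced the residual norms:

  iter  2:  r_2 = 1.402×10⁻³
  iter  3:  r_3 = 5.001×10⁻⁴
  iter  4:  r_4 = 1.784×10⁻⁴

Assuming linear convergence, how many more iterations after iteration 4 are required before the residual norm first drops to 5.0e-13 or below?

Rate ρ ≈ r_4/r_3 = 1.784×10⁻⁴/5.001×10⁻⁴ = 0.3567.
After j more steps, r_{4+j} ≈ 1.784×10⁻⁴·ρ^j; need ρ^j ≤ 5.0e-13/1.784×10⁻⁴ = 2.80269e-09.
j ≥ ln(2.80269e-09)/ln(0.3567) = -19.6927/-1.03086 = 19.103.
So 20 more iterations are needed.

20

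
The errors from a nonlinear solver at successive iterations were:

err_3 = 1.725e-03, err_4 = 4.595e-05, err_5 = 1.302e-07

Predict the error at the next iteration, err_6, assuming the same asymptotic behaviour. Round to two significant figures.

9.8e-12

First estimate the order: p ≈ ln(err_5/err_4) / ln(err_4/err_3) = ln(1.302e-07/4.595e-05)/ln(4.595e-05/1.725e-03) = ln(0.00283351)/ln(0.0266377) ≈ 1.6181.
Then err_6 ≈ err_5·(err_5/err_4)^p = 1.302e-07·(0.00283351)^1.6181 = 1.302e-07·7.54409e-05 ≈ 9.822e-12.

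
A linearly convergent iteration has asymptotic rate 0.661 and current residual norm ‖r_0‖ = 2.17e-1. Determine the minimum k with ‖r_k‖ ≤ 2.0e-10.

After k steps, ‖r_k‖ ≈ 2.17e-1·0.661^k.
Need 0.661^k ≤ 2.0e-10/2.17e-1 = 9.21659e-10.
k ≥ ln(9.21659e-10)/ln(0.661) = -20.8048/-0.41400 = 50.253.
Smallest integer k = 51.

51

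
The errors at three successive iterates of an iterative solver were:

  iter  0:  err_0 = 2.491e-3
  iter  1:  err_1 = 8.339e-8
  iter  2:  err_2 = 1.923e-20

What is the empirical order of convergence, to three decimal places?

p ≈ ln(err_2/err_1) / ln(err_1/err_0)
  = ln(1.923e-20/8.339e-8) / ln(8.339e-8/2.491e-3)
  = ln(2.30603e-13) / ln(3.34765e-05)
  = -29.098079 / -10.304667 ≈ 2.823777

2.824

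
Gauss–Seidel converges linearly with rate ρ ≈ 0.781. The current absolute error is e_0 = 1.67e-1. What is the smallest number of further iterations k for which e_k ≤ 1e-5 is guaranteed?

After k steps, e_k ≈ 1.67e-1·0.781^k.
Need 0.781^k ≤ 1e-5/1.67e-1 = 5.98802e-05.
k ≥ ln(5.98802e-05)/ln(0.781) = -9.7232/-0.24718 = 39.337.
Smallest integer k = 40.

40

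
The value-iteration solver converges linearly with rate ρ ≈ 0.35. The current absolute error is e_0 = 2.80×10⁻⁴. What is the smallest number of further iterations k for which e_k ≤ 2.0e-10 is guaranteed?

After k steps, e_k ≈ 2.80×10⁻⁴·0.35^k.
Need 0.35^k ≤ 2.0e-10/2.80×10⁻⁴ = 7.14286e-07.
k ≥ ln(7.14286e-07)/ln(0.35) = -14.1520/-1.04982 = 13.480.
Smallest integer k = 14.

14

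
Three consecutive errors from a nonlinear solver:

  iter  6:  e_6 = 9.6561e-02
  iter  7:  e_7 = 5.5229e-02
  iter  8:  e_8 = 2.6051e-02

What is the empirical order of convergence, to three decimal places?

p ≈ ln(e_8/e_7) / ln(e_7/e_6)
  = ln(2.6051e-02/5.5229e-02) / ln(5.5229e-02/9.6561e-02)
  = ln(0.471691) / ln(0.57196)
  = -0.751431 / -0.558686 ≈ 1.344997

1.345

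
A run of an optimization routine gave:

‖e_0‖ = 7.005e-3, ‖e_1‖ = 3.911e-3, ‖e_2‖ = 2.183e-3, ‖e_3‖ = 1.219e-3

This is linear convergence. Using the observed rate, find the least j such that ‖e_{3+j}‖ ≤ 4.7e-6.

10

Rate ρ ≈ ‖e_3‖/‖e_2‖ = 1.219e-3/2.183e-3 = 0.5584.
After j more steps, ‖e_{3+j}‖ ≈ 1.219e-3·ρ^j; need ρ^j ≤ 4.7e-6/1.219e-3 = 0.00385562.
j ≥ ln(0.00385562)/ln(0.5584) = -5.5582/-0.58268 = 9.539.
So 10 more iterations are needed.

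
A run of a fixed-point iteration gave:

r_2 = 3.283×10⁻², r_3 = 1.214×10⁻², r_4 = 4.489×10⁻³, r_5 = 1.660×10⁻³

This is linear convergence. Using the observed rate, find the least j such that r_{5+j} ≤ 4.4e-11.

Rate ρ ≈ r_5/r_4 = 1.660×10⁻³/4.489×10⁻³ = 0.3698.
After j more steps, r_{5+j} ≈ 1.660×10⁻³·ρ^j; need ρ^j ≤ 4.4e-11/1.660×10⁻³ = 2.6506e-08.
j ≥ ln(2.6506e-08)/ln(0.3698) = -17.4459/-0.99479 = 17.537.
So 18 more iterations are needed.

18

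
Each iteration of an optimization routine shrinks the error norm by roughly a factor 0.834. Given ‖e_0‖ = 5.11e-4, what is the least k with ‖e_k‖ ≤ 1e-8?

60

After k steps, ‖e_k‖ ≈ 5.11e-4·0.834^k.
Need 0.834^k ≤ 1e-8/5.11e-4 = 1.95695e-05.
k ≥ ln(1.95695e-05)/ln(0.834) = -10.8415/-0.18152 = 59.726.
Smallest integer k = 60.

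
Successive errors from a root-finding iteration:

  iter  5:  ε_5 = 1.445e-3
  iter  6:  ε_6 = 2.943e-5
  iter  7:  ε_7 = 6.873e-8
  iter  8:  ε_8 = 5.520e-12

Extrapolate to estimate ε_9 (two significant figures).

First estimate the order: p ≈ ln(ε_8/ε_7) / ln(ε_7/ε_6) = ln(5.520e-12/6.873e-8)/ln(6.873e-8/2.943e-5) = ln(8.03143e-05)/ln(0.00233537) ≈ 1.5561.
Then ε_9 ≈ ε_8·(ε_8/ε_7)^p = 5.520e-12·(8.03143e-05)^1.5561 = 5.520e-12·4.2408e-07 ≈ 2.341e-18.

2.3e-18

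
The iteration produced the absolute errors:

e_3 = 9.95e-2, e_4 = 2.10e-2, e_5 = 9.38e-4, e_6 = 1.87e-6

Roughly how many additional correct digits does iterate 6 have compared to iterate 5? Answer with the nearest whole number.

3

Digits gained ≈ log₁₀(e_5/e_6) = log₁₀(9.38e-4/1.87e-6) = log₁₀(501.604) ≈ 2.700.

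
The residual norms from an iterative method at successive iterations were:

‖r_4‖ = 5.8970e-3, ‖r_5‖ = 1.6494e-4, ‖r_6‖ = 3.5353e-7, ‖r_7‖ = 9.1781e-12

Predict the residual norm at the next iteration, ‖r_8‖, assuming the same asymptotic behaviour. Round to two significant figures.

1.2e-19

First estimate the order: p ≈ ln(‖r_7‖/‖r_6‖) / ln(‖r_6‖/‖r_5‖) = ln(9.1781e-12/3.5353e-7)/ln(3.5353e-7/1.6494e-4) = ln(2.59613e-05)/ln(0.00214339) ≈ 1.7182.
Then ‖r_8‖ ≈ ‖r_7‖·(‖r_7‖/‖r_6‖)^p = 9.1781e-12·(2.59613e-05)^1.7182 = 9.1781e-12·1.32098e-08 ≈ 1.212e-19.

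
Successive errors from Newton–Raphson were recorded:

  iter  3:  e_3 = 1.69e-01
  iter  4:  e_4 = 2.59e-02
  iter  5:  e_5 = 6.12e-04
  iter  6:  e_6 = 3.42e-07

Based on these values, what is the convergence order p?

2

Consecutive ratios: e_6/e_5 = 3.42e-07/6.12e-04 = 0.000558824, e_5/e_4 = 6.12e-04/2.59e-02 = 0.0236293.
p ≈ ln(0.000558824)/ln(0.0236293) = -7.4897/-3.7453 ≈ 2.00.
So the convergence is quadratic (order 2).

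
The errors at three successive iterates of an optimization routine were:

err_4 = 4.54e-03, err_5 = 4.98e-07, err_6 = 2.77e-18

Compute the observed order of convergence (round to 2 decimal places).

2.84

p ≈ ln(err_6/err_5) / ln(err_5/err_4)
  = ln(2.77e-18/4.98e-07) / ln(4.98e-07/4.54e-03)
  = ln(5.56225e-12) / ln(0.000109692)
  = -25.91502 / -9.11783 ≈ 2.84224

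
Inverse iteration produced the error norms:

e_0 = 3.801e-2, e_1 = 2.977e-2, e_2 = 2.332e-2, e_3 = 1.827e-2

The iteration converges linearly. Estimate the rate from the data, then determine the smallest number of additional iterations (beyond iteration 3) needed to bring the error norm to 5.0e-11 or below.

81

Rate ρ ≈ e_3/e_2 = 1.827e-2/2.332e-2 = 0.7834.
After j more steps, e_{3+j} ≈ 1.827e-2·ρ^j; need ρ^j ≤ 5.0e-11/1.827e-2 = 2.73673e-09.
j ≥ ln(2.73673e-09)/ln(0.7834) = -19.7165/-0.24411 = 80.769.
So 81 more iterations are needed.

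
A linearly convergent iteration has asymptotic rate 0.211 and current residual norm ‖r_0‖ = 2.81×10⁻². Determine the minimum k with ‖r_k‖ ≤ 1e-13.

17

After k steps, ‖r_k‖ ≈ 2.81×10⁻²·0.211^k.
Need 0.211^k ≤ 1e-13/2.81×10⁻² = 3.55872e-12.
k ≥ ln(3.55872e-12)/ln(0.211) = -26.3616/-1.55590 = 16.943.
Smallest integer k = 17.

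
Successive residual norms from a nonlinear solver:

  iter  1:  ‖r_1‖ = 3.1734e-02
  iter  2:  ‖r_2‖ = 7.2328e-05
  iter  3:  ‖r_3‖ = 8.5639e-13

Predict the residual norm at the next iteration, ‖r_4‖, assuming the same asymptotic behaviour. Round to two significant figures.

First estimate the order: p ≈ ln(‖r_3‖/‖r_2‖) / ln(‖r_2‖/‖r_1‖) = ln(8.5639e-13/7.2328e-05)/ln(7.2328e-05/3.1734e-02) = ln(1.18404e-08)/ln(0.0022792) ≈ 3.0000.
Then ‖r_4‖ ≈ ‖r_3‖·(‖r_3‖/‖r_2‖)^p = 8.5639e-13·(1.18404e-08)^3.0000 = 8.5639e-13·1.65997e-24 ≈ 1.422e-36.

1.4e-36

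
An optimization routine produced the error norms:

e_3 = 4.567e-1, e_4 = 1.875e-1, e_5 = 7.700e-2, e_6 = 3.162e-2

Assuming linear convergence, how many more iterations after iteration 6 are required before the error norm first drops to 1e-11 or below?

25

Rate ρ ≈ e_6/e_5 = 3.162e-2/7.700e-2 = 0.4106.
After j more steps, e_{6+j} ≈ 3.162e-2·ρ^j; need ρ^j ≤ 1e-11/3.162e-2 = 3.16256e-10.
j ≥ ln(3.16256e-10)/ln(0.4106) = -21.8745/-0.89014 = 24.574.
So 25 more iterations are needed.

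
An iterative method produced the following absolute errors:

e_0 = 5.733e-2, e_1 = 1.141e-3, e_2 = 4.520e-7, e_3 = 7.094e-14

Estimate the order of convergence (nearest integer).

2

Consecutive ratios: e_3/e_2 = 7.094e-14/4.520e-7 = 1.56947e-07, e_2/e_1 = 4.520e-7/1.141e-3 = 0.000396144.
p ≈ ln(1.56947e-07)/ln(0.000396144) = -15.6674/-7.8337 ≈ 2.00.
So the convergence is quadratic (order 2).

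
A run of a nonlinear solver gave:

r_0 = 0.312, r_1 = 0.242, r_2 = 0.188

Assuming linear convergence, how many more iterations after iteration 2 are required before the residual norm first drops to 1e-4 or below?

30

Rate ρ ≈ r_2/r_1 = 0.188/0.242 = 0.7769.
After j more steps, r_{2+j} ≈ 0.188·ρ^j; need ρ^j ≤ 1e-4/0.188 = 0.000531915.
j ≥ ln(0.000531915)/ln(0.7769) = -7.5390/-0.25244 = 29.865.
So 30 more iterations are needed.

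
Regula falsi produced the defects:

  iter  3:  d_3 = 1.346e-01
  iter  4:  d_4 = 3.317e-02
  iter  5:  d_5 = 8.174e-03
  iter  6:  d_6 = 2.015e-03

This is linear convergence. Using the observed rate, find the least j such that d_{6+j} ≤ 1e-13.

Rate ρ ≈ d_6/d_5 = 2.015e-03/8.174e-03 = 0.2465.
After j more steps, d_{6+j} ≈ 2.015e-03·ρ^j; need ρ^j ≤ 1e-13/2.015e-03 = 4.96278e-11.
j ≥ ln(4.96278e-11)/ln(0.2465) = -23.7265/-1.40039 = 16.943.
So 17 more iterations are needed.

17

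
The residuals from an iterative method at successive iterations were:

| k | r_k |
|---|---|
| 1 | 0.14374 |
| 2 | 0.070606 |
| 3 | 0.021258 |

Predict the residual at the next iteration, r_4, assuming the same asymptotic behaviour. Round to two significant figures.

First estimate the order: p ≈ ln(r_3/r_2) / ln(r_2/r_1) = ln(0.021258/0.070606)/ln(0.070606/0.14374) = ln(0.301079)/ln(0.491206) ≈ 1.6886.
Then r_4 ≈ r_3·(r_3/r_2)^p = 0.021258·(0.301079)^1.6886 = 0.021258·0.131735 ≈ 0.0028.

2.8e-3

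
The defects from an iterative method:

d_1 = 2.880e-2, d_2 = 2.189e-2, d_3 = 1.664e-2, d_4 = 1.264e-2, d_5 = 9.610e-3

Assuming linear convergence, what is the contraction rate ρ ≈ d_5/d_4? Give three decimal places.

ρ ≈ d_5/d_4 = 9.610e-3/1.264e-2 = 0.76028

0.760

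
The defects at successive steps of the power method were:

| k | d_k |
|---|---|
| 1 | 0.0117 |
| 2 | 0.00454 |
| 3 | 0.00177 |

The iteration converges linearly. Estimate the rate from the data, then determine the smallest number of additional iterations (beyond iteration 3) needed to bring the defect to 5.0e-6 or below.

7

Rate ρ ≈ d_3/d_2 = 0.00177/0.00454 = 0.3899.
After j more steps, d_{3+j} ≈ 0.00177·ρ^j; need ρ^j ≤ 5.0e-6/0.00177 = 0.00282486.
j ≥ ln(0.00282486)/ln(0.3899) = -5.8693/-0.94186 = 6.232.
So 7 more iterations are needed.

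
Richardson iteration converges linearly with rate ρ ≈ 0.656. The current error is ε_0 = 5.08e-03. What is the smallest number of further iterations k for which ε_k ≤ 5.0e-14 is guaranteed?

After k steps, ε_k ≈ 5.08e-03·0.656^k.
Need 0.656^k ≤ 5.0e-14/5.08e-03 = 9.84252e-12.
k ≥ ln(9.84252e-12)/ln(0.656) = -25.3443/-0.42159 = 60.116.
Smallest integer k = 61.

61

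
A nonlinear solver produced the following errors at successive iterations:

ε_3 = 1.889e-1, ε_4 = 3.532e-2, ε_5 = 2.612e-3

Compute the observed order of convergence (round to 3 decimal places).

1.553

p ≈ ln(ε_5/ε_4) / ln(ε_4/ε_3)
  = ln(2.612e-3/3.532e-2) / ln(3.532e-2/1.889e-1)
  = ln(0.0739524) / ln(0.186977)
  = -2.604334 / -1.676770 ≈ 1.553185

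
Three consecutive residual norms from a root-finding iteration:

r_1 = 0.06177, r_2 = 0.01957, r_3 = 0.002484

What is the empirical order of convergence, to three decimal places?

1.796

p ≈ ln(r_3/r_2) / ln(r_2/r_1)
  = ln(0.002484/0.01957) / ln(0.01957/0.06177)
  = ln(0.126929) / ln(0.31682)
  = -2.064127 / -1.149421 ≈ 1.795797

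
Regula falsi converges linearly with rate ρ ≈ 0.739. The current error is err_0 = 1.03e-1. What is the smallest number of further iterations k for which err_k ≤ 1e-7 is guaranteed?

After k steps, err_k ≈ 1.03e-1·0.739^k.
Need 0.739^k ≤ 1e-7/1.03e-1 = 9.70874e-07.
k ≥ ln(9.70874e-07)/ln(0.739) = -13.8451/-0.30246 = 45.775.
Smallest integer k = 46.

46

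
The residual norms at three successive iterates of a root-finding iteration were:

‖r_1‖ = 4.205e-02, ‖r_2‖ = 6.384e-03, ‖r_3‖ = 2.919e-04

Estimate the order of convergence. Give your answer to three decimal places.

1.637

p ≈ ln(‖r_3‖/‖r_2‖) / ln(‖r_2‖/‖r_1‖)
  = ln(2.919e-04/6.384e-03) / ln(6.384e-03/4.205e-02)
  = ln(0.0457237) / ln(0.151819)
  = -3.085139 / -1.885066 ≈ 1.636621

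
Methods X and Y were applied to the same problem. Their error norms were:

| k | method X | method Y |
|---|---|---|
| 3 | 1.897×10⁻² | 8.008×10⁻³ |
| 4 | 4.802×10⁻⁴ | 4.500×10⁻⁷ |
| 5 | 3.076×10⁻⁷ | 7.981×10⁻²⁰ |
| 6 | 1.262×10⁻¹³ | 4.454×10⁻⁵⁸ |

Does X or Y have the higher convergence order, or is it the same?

Method X: p ≈ ln(1.262×10⁻¹³/3.076×10⁻⁷)/ln(3.076×10⁻⁷/4.802×10⁻⁴) ≈ 2.00.
Method Y: p ≈ ln(4.454×10⁻⁵⁸/7.981×10⁻²⁰)/ln(7.981×10⁻²⁰/4.500×10⁻⁷) ≈ 3.00.
Method Y has the higher order (≈3.0 vs ≈2.0).

Y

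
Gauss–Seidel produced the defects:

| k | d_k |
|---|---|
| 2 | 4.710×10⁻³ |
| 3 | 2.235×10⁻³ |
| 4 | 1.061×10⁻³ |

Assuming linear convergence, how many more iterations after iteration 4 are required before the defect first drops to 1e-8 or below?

Rate ρ ≈ d_4/d_3 = 1.061×10⁻³/2.235×10⁻³ = 0.4747.
After j more steps, d_{4+j} ≈ 1.061×10⁻³·ρ^j; need ρ^j ≤ 1e-8/1.061×10⁻³ = 9.42507e-06.
j ≥ ln(9.42507e-06)/ln(0.4747) = -11.5721/-0.74507 = 15.532.
So 16 more iterations are needed.

16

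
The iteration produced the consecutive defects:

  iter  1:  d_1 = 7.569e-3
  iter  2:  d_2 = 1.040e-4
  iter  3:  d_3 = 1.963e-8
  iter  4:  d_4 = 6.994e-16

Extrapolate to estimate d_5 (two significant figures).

First estimate the order: p ≈ ln(d_4/d_3) / ln(d_3/d_2) = ln(6.994e-16/1.963e-8)/ln(1.963e-8/1.040e-4) = ln(3.56291e-08)/ln(0.00018875) ≈ 2.0000.
Then d_5 ≈ d_4·(d_4/d_3)^p = 6.994e-16·(3.56291e-08)^2.0000 = 6.994e-16·1.26943e-15 ≈ 8.878e-31.

8.9e-31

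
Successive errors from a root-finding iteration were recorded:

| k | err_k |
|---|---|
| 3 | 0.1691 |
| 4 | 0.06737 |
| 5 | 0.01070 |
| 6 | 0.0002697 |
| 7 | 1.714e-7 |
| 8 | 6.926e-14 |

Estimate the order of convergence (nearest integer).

2

Consecutive ratios: err_8/err_7 = 6.926e-14/1.714e-7 = 4.04084e-07, err_7/err_6 = 1.714e-7/0.0002697 = 0.000635521.
p ≈ ln(4.04084e-07)/ln(0.000635521) = -14.7216/-7.3611 ≈ 2.00.
So the convergence is quadratic (order 2).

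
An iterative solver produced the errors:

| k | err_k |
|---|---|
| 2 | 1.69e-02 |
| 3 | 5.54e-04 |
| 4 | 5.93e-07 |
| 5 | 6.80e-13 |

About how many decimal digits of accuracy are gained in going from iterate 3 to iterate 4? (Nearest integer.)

Digits gained ≈ log₁₀(err_3/err_4) = log₁₀(5.54e-04/5.93e-07) = log₁₀(934.233) ≈ 2.970.

3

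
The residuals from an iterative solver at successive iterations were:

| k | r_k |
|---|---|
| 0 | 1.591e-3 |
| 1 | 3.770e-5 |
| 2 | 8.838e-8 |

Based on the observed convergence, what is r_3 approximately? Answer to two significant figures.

First estimate the order: p ≈ ln(r_2/r_1) / ln(r_1/r_0) = ln(8.838e-8/3.770e-5)/ln(3.770e-5/1.591e-3) = ln(0.0023443)/ln(0.0236958) ≈ 1.6181.
Then r_3 ≈ r_2·(r_2/r_1)^p = 8.838e-8·(0.0023443)^1.6181 = 8.838e-8·5.5516e-05 ≈ 4.907e-12.

4.9e-12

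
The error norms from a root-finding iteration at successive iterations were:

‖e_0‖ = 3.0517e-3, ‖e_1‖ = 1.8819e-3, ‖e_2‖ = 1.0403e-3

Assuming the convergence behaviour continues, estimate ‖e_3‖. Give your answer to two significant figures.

First estimate the order: p ≈ ln(‖e_2‖/‖e_1‖) / ln(‖e_1‖/‖e_0‖) = ln(1.0403e-3/1.8819e-3)/ln(1.8819e-3/3.0517e-3) = ln(0.552792)/ln(0.616673) ≈ 1.2262.
Then ‖e_3‖ ≈ ‖e_2‖·(‖e_2‖/‖e_1‖)^p = 1.0403e-3·(0.552792)^1.2262 = 1.0403e-3·0.483425 ≈ 0.0005029.

5.0e-4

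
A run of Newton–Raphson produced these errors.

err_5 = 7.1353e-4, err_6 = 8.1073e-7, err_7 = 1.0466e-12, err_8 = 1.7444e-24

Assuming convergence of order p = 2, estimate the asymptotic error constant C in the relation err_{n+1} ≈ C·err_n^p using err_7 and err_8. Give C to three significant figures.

C ≈ err_8 / err_7^2
  = 1.7444e-24 / (1.0466e-12)^2
  = 1.7444e-24 / 1.09537e-24 ≈ 1.5925

1.59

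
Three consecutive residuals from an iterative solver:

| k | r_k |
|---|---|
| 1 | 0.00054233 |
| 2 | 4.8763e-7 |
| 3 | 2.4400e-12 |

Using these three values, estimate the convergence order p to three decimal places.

p ≈ ln(r_3/r_2) / ln(r_2/r_1)
  = ln(2.4400e-12/4.8763e-7) / ln(4.8763e-7/0.00054233)
  = ln(5.00379e-06) / ln(0.000899139)
  = -12.205315 / -7.014073 ≈ 1.740118

1.740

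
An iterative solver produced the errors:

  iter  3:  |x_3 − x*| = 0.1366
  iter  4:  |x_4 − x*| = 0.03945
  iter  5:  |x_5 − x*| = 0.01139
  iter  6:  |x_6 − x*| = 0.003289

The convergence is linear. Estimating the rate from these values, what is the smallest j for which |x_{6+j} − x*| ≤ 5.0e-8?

9

Rate ρ ≈ |x_6 − x*|/|x_5 − x*| = 0.003289/0.01139 = 0.2888.
After j more steps, |x_{6+j} − x*| ≈ 0.003289·ρ^j; need ρ^j ≤ 5.0e-8/0.003289 = 1.52022e-05.
j ≥ ln(1.52022e-05)/ln(0.2888) = -11.0941/-1.24202 = 8.932.
So 9 more iterations are needed.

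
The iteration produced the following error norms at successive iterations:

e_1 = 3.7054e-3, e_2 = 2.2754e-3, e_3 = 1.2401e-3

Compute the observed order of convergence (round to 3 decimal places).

1.245

p ≈ ln(e_3/e_2) / ln(e_2/e_1)
  = ln(1.2401e-3/2.2754e-3) / ln(2.2754e-3/3.7054e-3)
  = ln(0.545003) / ln(0.614077)
  = -0.606964 / -0.487635 ≈ 1.244710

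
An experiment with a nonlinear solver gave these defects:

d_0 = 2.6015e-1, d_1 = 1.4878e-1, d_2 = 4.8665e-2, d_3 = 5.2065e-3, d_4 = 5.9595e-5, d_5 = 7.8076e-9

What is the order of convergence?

Consecutive ratios: d_5/d_4 = 7.8076e-9/5.9595e-5 = 0.000131011, d_4/d_3 = 5.9595e-5/5.2065e-3 = 0.0114463.
p ≈ ln(0.000131011)/ln(0.0114463) = -8.9402/-4.4701 ≈ 2.00.
So the convergence is quadratic (order 2).

2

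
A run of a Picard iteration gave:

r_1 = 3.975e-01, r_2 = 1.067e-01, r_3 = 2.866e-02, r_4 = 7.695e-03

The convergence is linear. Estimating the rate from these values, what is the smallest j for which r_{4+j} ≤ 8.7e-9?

Rate ρ ≈ r_4/r_3 = 7.695e-03/2.866e-02 = 0.2685.
After j more steps, r_{4+j} ≈ 7.695e-03·ρ^j; need ρ^j ≤ 8.7e-9/7.695e-03 = 1.1306e-06.
j ≥ ln(1.1306e-06)/ln(0.2685) = -13.6928/-1.31490 = 10.414.
So 11 more iterations are needed.

11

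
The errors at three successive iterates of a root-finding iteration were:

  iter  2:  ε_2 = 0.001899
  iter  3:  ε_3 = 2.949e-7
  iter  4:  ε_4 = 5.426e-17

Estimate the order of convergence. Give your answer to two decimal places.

p ≈ ln(ε_4/ε_3) / ln(ε_3/ε_2)
  = ln(5.426e-17/2.949e-7) / ln(2.949e-7/0.001899)
  = ln(1.83995e-10) / ln(0.000155292)
  = -22.41611 / -8.77020 ≈ 2.55594

2.56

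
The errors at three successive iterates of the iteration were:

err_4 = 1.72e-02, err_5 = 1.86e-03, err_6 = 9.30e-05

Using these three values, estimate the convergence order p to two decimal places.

1.35

p ≈ ln(err_6/err_5) / ln(err_5/err_4)
  = ln(9.30e-05/1.86e-03) / ln(1.86e-03/1.72e-02)
  = ln(0.05) / ln(0.10814)
  = -2.99573 / -2.22433 ≈ 1.34680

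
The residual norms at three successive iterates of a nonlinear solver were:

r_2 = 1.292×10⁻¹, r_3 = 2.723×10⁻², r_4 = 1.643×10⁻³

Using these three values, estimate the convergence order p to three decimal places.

1.803

p ≈ ln(r_4/r_3) / ln(r_3/r_2)
  = ln(1.643×10⁻³/2.723×10⁻²) / ln(2.723×10⁻²/1.292×10⁻¹)
  = ln(0.0603379) / ln(0.210759)
  = -2.807795 / -1.557040 ≈ 1.803290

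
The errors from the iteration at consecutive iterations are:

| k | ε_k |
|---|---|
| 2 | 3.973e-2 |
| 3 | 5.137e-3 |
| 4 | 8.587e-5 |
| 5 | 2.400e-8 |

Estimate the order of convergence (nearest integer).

Consecutive ratios: ε_5/ε_4 = 2.400e-8/8.587e-5 = 0.000279492, ε_4/ε_3 = 8.587e-5/5.137e-3 = 0.016716.
p ≈ ln(0.000279492)/ln(0.016716) = -8.1825/-4.0914 ≈ 2.00.
So the convergence is quadratic (order 2).

2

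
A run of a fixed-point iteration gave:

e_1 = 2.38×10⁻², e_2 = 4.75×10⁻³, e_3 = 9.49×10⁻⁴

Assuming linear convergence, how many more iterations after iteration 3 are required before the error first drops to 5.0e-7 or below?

Rate ρ ≈ e_3/e_2 = 9.49×10⁻⁴/4.75×10⁻³ = 0.1998.
After j more steps, e_{3+j} ≈ 9.49×10⁻⁴·ρ^j; need ρ^j ≤ 5.0e-7/9.49×10⁻⁴ = 0.00052687.
j ≥ ln(0.00052687)/ln(0.1998) = -7.5486/-1.61044 = 4.687.
So 5 more iterations are needed.

5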